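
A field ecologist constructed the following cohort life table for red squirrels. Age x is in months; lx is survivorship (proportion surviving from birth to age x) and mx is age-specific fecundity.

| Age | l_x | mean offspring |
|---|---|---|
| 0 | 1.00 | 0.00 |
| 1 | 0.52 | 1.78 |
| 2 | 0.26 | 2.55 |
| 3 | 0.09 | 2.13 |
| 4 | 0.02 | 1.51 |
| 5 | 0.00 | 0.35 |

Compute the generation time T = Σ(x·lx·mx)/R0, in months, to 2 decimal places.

lx·mx: 0, 0.9256, 0.663, 0.1917, 0.0302, 0 → R0 = 1.8105
x·lx·mx: 0, 0.9256, 1.326, 0.5751, 0.1208, 0 → Σ = 2.9475
T = 2.9475 / 1.8105 = 1.628003… → 1.63

1.63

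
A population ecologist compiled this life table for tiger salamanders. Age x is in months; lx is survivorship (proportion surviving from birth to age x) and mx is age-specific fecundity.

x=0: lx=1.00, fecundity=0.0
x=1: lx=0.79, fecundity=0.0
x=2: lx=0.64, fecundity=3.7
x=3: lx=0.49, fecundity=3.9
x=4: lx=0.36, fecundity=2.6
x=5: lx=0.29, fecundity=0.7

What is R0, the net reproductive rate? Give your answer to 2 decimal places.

lx·mx by age: 0, 0, 2.368, 1.911, 0.936, 0.203
R0 = Σ lx·mx = 5.418 → 5.42

5.42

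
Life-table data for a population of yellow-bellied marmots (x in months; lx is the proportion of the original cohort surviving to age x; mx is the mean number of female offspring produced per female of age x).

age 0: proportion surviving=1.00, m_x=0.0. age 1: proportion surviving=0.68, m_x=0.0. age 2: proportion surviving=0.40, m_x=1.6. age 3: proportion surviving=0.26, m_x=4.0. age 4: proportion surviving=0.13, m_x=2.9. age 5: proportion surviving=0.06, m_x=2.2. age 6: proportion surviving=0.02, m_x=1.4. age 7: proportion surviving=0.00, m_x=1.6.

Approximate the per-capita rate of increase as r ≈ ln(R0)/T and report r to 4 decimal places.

R0 = Σ lx·mx = 0 + 0 + 0.64 + 1.04 + 0.377 + 0.132 + 0.028 + 0 = 2.217
Σ x·lx·mx = 6.736; T = 6.736/2.217 = 3.03834…
r ≈ ln(R0)/T = ln(2.217)/3.03834… = 0.262036… → 0.2620

0.2620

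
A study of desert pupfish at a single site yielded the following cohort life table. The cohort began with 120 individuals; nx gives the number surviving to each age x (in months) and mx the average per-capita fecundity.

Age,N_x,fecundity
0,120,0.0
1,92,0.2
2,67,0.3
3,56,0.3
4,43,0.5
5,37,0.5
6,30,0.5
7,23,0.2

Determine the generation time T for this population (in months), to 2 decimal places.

lx = nx/n0 = nx/120: 1, 0.76667…, 0.55833…, 0.46667…, 0.35833…, 0.30833…, 0.25, 0.19167…
lx·mx: 0, 0.153333…, 0.1675…, 0.14…, 0.179167…, 0.154167…, 0.125, 0.038333… → R0 = 0.9575…
x·lx·mx: 0, 0.153333…, 0.335…, 0.42…, 0.716667…, 0.770833…, 0.75, 0.268333… → Σ = 3.414167…
T = 3.414167… / 0.9575… = 3.565709… → 3.57

3.57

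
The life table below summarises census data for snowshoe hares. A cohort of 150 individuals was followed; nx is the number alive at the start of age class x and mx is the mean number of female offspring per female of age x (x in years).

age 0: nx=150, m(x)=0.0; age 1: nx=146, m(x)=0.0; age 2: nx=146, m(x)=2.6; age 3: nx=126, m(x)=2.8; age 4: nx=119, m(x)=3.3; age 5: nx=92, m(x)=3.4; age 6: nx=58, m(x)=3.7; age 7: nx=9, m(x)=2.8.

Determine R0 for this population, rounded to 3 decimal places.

11.185

lx = nx/n0 = nx/150: 1, 0.97333…, 0.97333…, 0.84, 0.79333…, 0.61333…, 0.38667…, 0.06
lx·mx by age: 0, 0, 2.530667…, 2.352, 2.618…, 2.085333…, 1.430667…, 0.168
R0 = Σ lx·mx = 11.184667… → 11.185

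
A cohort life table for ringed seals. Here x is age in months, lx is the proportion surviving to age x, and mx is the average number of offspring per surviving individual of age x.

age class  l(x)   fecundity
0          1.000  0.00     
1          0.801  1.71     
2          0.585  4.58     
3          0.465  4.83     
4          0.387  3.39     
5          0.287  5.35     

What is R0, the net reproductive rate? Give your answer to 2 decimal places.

9.14

lx·mx by age: 0, 1.36971, 2.6793, 2.24595, 1.31193, 1.53545
R0 = Σ lx·mx = 9.14234 → 9.14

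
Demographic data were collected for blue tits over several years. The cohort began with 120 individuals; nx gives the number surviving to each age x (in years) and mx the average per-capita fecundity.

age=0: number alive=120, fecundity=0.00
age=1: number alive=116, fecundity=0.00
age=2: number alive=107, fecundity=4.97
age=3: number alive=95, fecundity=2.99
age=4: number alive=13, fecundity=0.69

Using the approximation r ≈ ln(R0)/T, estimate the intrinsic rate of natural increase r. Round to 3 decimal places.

0.815

lx = nx/n0 = nx/120: 1, 0.96667…, 0.89167…, 0.79167…, 0.10833…
R0 = Σ lx·mx = 0 + 0 + 4.43158… + 2.36708… + 0.07475… = 6.873417…
Σ x·lx·mx = 16.263417…; T = 16.263417…/6.873417… = 2.36613…
r ≈ ln(R0)/T = ln(6.873417…)/2.36613… = 0.81469… → 0.815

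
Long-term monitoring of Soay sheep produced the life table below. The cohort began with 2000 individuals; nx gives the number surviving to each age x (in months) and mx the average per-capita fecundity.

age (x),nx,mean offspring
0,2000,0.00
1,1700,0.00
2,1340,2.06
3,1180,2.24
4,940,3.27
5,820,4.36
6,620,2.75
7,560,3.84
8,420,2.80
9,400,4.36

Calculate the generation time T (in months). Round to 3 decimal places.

lx = nx/n0 = nx/2000: 1, 0.85, 0.67, 0.59, 0.47, 0.41, 0.31, 0.28, 0.21, 0.2
lx·mx: 0, 0, 1.3802, 1.3216, 1.5369, 1.7876, 0.8525, 1.0752, 0.588, 0.872 → R0 = 9.414
x·lx·mx: 0, 0, 2.7604, 3.9648, 6.1476, 8.938, 5.115, 7.5264, 4.704, 7.848 → Σ = 47.0042
T = 47.0042 / 9.414 = 4.99301… → 4.993

4.993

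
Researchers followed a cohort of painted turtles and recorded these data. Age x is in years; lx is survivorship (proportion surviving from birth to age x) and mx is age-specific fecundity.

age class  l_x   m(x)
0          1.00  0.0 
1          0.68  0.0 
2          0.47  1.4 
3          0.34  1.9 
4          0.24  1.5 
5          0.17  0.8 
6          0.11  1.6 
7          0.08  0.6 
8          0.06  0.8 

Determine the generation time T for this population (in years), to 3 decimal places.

3.451

lx·mx: 0, 0, 0.658, 0.646, 0.36, 0.136, 0.176, 0.048, 0.048 → R0 = 2.072
x·lx·mx: 0, 0, 1.316, 1.938, 1.44, 0.68, 1.056, 0.336, 0.384 → Σ = 7.15
T = 7.15 / 2.072 = 3.450772… → 3.451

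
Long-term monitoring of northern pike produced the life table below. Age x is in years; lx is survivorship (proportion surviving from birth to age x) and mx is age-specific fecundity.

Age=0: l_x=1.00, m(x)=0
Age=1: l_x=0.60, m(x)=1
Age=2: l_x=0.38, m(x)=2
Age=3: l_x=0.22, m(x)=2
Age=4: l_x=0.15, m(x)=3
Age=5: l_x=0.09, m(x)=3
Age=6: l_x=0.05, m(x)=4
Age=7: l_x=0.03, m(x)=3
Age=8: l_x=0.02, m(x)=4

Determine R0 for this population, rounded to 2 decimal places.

lx·mx by age: 0, 0.6, 0.76, 0.44, 0.45, 0.27, 0.2, 0.09, 0.08
R0 = Σ lx·mx = 2.89 → 2.89

2.89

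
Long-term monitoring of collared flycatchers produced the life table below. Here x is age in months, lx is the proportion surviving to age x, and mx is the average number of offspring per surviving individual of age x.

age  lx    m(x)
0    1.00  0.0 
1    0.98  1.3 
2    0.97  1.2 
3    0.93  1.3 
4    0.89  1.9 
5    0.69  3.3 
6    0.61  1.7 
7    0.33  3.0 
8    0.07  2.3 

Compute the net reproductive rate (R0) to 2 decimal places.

9.80

lx·mx by age: 0, 1.274, 1.164, 1.209, 1.691, 2.277, 1.037, 0.99, 0.161
R0 = Σ lx·mx = 9.803 → 9.80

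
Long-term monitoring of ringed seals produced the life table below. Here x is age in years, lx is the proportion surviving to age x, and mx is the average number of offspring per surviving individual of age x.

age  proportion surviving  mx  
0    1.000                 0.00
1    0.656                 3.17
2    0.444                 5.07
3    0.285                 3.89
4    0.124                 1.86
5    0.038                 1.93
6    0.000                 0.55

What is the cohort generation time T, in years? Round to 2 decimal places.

lx·mx: 0, 2.07952, 2.25108, 1.10865, 0.23064, 0.07334, 0 → R0 = 5.74323
x·lx·mx: 0, 2.07952, 4.50216, 3.32595, 0.92256, 0.3667, 0 → Σ = 11.19689
T = 11.19689 / 5.74323 = 1.949581… → 1.95

1.95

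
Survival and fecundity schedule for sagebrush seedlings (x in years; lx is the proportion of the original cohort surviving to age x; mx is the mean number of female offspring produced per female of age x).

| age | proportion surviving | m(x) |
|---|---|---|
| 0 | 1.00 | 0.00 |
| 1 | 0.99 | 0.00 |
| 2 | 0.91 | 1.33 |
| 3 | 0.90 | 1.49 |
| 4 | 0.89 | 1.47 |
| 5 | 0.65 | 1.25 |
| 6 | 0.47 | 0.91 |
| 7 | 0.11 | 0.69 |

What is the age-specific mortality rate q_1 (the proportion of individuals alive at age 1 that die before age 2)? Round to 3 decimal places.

0.081

q_1 = (l_1 − l_2) / l_1 = (0.99 − 0.91) / 0.99
     = 0.08 / 0.99 = 0.080808… → 0.081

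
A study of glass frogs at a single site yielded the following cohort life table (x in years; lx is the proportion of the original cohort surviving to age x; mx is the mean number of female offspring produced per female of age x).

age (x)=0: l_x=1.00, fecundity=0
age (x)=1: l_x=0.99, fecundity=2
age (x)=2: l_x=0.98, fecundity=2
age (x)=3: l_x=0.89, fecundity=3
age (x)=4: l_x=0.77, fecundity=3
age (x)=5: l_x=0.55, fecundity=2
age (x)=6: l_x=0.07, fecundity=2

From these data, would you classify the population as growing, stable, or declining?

growing

R0 = Σ lx·mx = 0 + 1.98 + 1.96 + 2.67 + 2.31 + 1.1 + 0.14 = 10.16
R0 > 1, so the population is growing.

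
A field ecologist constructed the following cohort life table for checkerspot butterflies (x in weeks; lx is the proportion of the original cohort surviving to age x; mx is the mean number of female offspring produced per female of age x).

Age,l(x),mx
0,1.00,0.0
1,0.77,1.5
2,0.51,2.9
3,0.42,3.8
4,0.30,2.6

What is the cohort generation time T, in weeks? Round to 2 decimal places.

2.40

lx·mx: 0, 1.155, 1.479, 1.596, 0.78 → R0 = 5.01
x·lx·mx: 0, 1.155, 2.958, 4.788, 3.12 → Σ = 12.021
T = 12.021 / 5.01 = 2.399401… → 2.40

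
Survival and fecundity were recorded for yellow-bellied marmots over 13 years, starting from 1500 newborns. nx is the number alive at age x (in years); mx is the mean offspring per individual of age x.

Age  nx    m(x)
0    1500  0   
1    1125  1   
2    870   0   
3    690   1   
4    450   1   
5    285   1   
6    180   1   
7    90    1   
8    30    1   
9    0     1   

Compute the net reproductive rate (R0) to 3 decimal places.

lx = nx/n0 = nx/1500: 1, 0.75, 0.58, 0.46, 0.3, 0.19, 0.12, 0.06, 0.02, 0
lx·mx by age: 0, 0.75, 0, 0.46, 0.3, 0.19, 0.12, 0.06, 0.02, 0
R0 = Σ lx·mx = 1.9 → 1.900

1.900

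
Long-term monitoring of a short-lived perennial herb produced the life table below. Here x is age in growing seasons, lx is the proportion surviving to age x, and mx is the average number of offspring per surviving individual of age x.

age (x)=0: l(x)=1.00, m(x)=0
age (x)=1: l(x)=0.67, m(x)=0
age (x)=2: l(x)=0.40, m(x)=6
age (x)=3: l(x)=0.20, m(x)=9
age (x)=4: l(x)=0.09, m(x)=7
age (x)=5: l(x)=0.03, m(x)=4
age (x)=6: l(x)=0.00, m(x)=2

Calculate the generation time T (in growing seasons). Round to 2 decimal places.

lx·mx: 0, 0, 2.4, 1.8, 0.63, 0.12, 0 → R0 = 4.95
x·lx·mx: 0, 0, 4.8, 5.4, 2.52, 0.6, 0 → Σ = 13.32
T = 13.32 / 4.95 = 2.690909… → 2.69

2.69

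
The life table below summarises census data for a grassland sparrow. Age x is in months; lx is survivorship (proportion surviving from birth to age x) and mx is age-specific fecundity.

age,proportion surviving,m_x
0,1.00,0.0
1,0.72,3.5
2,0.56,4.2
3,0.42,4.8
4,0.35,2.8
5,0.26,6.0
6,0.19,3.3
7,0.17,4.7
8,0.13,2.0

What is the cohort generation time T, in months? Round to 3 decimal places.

3.278

lx·mx: 0, 2.52, 2.352, 2.016, 0.98, 1.56, 0.627, 0.799, 0.26 → R0 = 11.114
x·lx·mx: 0, 2.52, 4.704, 6.048, 3.92, 7.8, 3.762, 5.593, 2.08 → Σ = 36.427
T = 36.427 / 11.114 = 3.277578… → 3.278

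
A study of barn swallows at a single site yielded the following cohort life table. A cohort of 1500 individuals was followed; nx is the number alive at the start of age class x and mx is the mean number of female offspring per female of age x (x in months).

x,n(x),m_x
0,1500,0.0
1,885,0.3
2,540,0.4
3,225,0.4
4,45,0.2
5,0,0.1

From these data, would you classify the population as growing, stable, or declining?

declining

lx = nx/n0 = nx/1500: 1, 0.59, 0.36, 0.15, 0.03, 0
R0 = Σ lx·mx = 0 + 0.177 + 0.144 + 0.06 + 0.006 + 0 = 0.387
R0 < 1, so the population is declining.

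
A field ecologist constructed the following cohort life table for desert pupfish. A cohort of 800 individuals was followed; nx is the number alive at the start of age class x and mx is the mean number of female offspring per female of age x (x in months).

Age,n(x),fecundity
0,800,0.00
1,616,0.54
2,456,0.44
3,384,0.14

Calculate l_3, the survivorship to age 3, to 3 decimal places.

l_3 = n_3/n_0 = 384/800 = 0.48 → 0.480

0.480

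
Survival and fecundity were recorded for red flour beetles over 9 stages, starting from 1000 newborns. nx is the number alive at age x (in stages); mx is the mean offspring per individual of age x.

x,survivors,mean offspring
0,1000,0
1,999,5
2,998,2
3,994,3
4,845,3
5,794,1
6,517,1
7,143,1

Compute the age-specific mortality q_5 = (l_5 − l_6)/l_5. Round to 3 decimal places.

0.349

lx = nx/n0 = nx/1000: 1, 0.999, 0.998, 0.994, 0.845, 0.794, 0.517, 0.143
q_5 = (l_5 − l_6) / l_5 = (0.794 − 0.517) / 0.794
     = 0.277 / 0.794 = 0.348866… → 0.349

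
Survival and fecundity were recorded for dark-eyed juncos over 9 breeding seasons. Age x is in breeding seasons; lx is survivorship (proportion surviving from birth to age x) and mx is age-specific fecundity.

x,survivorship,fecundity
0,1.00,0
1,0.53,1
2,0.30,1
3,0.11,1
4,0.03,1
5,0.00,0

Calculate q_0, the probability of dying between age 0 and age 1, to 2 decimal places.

q_0 = (l_0 − l_1) / l_0 = (1 − 0.53) / 1
     = 0.47 / 1 = 0.47 → 0.47

0.47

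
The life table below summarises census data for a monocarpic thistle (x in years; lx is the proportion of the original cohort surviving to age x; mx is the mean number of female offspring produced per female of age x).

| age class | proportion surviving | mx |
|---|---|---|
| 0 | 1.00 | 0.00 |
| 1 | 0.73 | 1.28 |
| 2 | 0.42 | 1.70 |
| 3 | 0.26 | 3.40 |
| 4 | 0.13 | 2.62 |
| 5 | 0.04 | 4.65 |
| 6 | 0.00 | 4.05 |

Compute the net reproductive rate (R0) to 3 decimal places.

3.059

lx·mx by age: 0, 0.9344, 0.714, 0.884, 0.3406, 0.186, 0
R0 = Σ lx·mx = 3.059 → 3.059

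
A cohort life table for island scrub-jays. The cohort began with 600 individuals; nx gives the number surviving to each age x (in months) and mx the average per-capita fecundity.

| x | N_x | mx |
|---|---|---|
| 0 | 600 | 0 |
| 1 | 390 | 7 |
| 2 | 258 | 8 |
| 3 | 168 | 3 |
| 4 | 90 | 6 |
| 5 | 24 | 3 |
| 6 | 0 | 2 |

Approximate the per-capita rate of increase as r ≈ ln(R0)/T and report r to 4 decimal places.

1.2414

lx = nx/n0 = nx/600: 1, 0.65, 0.43, 0.28, 0.15, 0.04, 0
R0 = Σ lx·mx = 0 + 4.55 + 3.44 + 0.84 + 0.9 + 0.12 + 0 = 9.85
Σ x·lx·mx = 18.15; T = 18.15/9.85 = 1.84264…
r ≈ ln(R0)/T = ln(9.85)/1.84264… = 1.24141… → 1.2414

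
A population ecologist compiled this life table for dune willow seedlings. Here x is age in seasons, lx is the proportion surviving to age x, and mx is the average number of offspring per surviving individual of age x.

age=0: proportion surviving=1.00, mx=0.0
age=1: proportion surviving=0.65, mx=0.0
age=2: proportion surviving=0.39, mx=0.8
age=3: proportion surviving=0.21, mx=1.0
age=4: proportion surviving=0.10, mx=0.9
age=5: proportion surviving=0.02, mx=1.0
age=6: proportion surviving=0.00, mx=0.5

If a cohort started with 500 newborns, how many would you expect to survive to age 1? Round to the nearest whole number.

325

Expected survivors = N0 · l_1 = 500 × 0.65 = 325 → 325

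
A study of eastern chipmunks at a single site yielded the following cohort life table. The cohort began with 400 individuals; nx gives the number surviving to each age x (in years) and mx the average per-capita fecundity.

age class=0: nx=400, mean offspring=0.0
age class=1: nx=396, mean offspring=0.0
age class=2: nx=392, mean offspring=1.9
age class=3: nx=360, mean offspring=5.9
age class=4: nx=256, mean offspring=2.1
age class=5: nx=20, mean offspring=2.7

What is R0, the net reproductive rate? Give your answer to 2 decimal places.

lx = nx/n0 = nx/400: 1, 0.99, 0.98, 0.9, 0.64, 0.05
lx·mx by age: 0, 0, 1.862, 5.31, 1.344, 0.135
R0 = Σ lx·mx = 8.651 → 8.65

8.65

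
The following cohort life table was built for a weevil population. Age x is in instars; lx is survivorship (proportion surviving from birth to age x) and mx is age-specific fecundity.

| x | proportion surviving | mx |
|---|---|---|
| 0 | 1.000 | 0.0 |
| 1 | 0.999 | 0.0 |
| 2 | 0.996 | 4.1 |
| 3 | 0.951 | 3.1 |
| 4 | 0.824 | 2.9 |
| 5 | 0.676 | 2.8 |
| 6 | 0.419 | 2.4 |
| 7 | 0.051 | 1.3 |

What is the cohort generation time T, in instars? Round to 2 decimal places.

3.43

lx·mx: 0, 0, 4.0836, 2.9481, 2.3896, 1.8928, 1.0056, 0.0663 → R0 = 12.386
x·lx·mx: 0, 0, 8.1672, 8.8443, 9.5584, 9.464, 6.0336, 0.4641 → Σ = 42.5316
T = 42.5316 / 12.386 = 3.433845… → 3.43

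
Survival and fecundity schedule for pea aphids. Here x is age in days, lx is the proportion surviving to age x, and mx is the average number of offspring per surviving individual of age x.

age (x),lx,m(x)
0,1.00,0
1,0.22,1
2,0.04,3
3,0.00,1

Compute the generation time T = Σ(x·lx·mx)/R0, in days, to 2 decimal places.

1.35

lx·mx: 0, 0.22, 0.12, 0 → R0 = 0.34
x·lx·mx: 0, 0.22, 0.24, 0 → Σ = 0.46
T = 0.46 / 0.34 = 1.352941… → 1.35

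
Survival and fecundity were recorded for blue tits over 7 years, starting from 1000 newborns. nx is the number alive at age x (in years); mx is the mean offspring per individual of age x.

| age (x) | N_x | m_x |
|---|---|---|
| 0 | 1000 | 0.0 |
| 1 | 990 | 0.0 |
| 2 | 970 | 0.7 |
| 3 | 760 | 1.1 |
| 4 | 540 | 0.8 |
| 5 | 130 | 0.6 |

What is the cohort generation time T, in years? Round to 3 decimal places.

lx = nx/n0 = nx/1000: 1, 0.99, 0.97, 0.76, 0.54, 0.13
lx·mx: 0, 0, 0.679, 0.836, 0.432, 0.078 → R0 = 2.025
x·lx·mx: 0, 0, 1.358, 2.508, 1.728, 0.39 → Σ = 5.984
T = 5.984 / 2.025 = 2.955062… → 2.955

2.955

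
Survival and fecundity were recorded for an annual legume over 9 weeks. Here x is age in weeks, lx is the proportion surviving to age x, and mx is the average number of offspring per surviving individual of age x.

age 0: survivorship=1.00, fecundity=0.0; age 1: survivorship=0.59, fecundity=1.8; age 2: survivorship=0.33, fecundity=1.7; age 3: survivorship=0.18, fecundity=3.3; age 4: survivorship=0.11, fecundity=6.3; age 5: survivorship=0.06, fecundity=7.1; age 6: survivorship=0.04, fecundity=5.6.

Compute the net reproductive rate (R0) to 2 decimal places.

3.56

lx·mx by age: 0, 1.062, 0.561, 0.594, 0.693, 0.426, 0.224
R0 = Σ lx·mx = 3.56 → 3.56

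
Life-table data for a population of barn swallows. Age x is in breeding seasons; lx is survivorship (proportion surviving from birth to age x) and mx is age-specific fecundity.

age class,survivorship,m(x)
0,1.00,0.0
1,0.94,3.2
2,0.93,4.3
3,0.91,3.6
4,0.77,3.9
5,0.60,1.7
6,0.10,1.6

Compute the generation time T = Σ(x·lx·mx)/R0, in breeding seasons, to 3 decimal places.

lx·mx: 0, 3.008, 3.999, 3.276, 3.003, 1.02, 0.16 → R0 = 14.466
x·lx·mx: 0, 3.008, 7.998, 9.828, 12.012, 5.1, 0.96 → Σ = 38.906
T = 38.906 / 14.466 = 2.689479… → 2.689

2.689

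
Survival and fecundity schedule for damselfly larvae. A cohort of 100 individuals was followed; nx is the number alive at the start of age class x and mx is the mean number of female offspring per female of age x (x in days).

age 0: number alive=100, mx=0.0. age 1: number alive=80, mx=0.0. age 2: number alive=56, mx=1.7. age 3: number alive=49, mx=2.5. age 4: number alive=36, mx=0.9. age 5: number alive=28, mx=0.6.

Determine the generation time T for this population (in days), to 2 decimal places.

2.89

lx = nx/n0 = nx/100: 1, 0.8, 0.56, 0.49, 0.36, 0.28
lx·mx: 0, 0, 0.952, 1.225, 0.324, 0.168 → R0 = 2.669
x·lx·mx: 0, 0, 1.904, 3.675, 1.296, 0.84 → Σ = 7.715
T = 7.715 / 2.669 = 2.890596… → 2.89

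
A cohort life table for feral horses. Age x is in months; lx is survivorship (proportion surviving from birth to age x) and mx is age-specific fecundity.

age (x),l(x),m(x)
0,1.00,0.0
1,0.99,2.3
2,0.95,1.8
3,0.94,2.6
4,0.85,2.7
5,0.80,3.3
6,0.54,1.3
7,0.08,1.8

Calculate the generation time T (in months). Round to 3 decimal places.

lx·mx: 0, 2.277, 1.71, 2.444, 2.295, 2.64, 0.702, 0.144 → R0 = 12.212
x·lx·mx: 0, 2.277, 3.42, 7.332, 9.18, 13.2, 4.212, 1.008 → Σ = 40.629
T = 40.629 / 12.212 = 3.326973… → 3.327

3.327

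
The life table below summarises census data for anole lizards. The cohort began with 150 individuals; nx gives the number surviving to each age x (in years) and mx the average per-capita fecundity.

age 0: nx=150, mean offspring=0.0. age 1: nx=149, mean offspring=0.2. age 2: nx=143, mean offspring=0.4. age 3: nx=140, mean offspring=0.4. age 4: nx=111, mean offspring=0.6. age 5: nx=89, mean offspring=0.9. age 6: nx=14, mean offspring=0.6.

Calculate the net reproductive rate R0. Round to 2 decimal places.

1.99

lx = nx/n0 = nx/150: 1, 0.99333…, 0.95333…, 0.93333…, 0.74, 0.59333…, 0.09333…
lx·mx by age: 0, 0.198667…, 0.381333…, 0.373333…, 0.444, 0.534…, 0.056…
R0 = Σ lx·mx = 1.987333… → 1.99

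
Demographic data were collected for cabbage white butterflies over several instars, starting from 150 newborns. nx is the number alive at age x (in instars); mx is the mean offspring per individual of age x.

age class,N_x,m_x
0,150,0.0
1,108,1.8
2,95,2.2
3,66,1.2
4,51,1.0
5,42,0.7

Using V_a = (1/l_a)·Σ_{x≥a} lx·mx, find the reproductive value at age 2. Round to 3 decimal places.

lx = nx/n0 = nx/150: 1, 0.72, 0.63333…, 0.44, 0.34, 0.28
lx·mx for x ≥ 2: 1.393333…, 0.528, 0.34, 0.196 → sum = 2.457333…
V_2 = 2.457333… / l_2 = 2.457333… / 0.633333… = 3.88… → 3.880

3.880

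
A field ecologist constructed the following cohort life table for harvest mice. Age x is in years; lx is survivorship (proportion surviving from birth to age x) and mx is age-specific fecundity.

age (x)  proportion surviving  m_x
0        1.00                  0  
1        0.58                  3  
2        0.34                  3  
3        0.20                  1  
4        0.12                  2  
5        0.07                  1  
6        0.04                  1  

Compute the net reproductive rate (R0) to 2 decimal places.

lx·mx by age: 0, 1.74, 1.02, 0.2, 0.24, 0.07, 0.04
R0 = Σ lx·mx = 3.31 → 3.31

3.31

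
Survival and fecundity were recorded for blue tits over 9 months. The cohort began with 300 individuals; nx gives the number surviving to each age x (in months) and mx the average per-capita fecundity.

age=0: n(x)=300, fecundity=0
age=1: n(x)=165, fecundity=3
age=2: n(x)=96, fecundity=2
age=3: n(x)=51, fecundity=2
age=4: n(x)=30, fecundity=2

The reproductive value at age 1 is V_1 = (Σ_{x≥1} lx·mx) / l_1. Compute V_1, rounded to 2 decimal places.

lx = nx/n0 = nx/300: 1, 0.55, 0.32, 0.17, 0.1
lx·mx for x ≥ 1: 1.65, 0.64, 0.34, 0.2 → sum = 2.83
V_1 = 2.83 / l_1 = 2.83 / 0.55 = 5.145455… → 5.15

5.15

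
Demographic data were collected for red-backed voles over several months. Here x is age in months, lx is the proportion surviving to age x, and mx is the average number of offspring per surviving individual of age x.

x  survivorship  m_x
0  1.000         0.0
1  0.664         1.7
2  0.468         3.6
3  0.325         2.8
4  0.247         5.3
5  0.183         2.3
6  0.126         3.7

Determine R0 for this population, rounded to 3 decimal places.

lx·mx by age: 0, 1.1288, 1.6848, 0.91, 1.3091, 0.4209, 0.4662
R0 = Σ lx·mx = 5.9198 → 5.920

5.920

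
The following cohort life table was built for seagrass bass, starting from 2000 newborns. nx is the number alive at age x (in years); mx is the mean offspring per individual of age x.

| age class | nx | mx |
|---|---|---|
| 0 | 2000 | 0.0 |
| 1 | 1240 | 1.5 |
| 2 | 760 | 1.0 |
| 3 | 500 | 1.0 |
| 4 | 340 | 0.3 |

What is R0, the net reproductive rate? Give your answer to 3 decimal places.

lx = nx/n0 = nx/2000: 1, 0.62, 0.38, 0.25, 0.17
lx·mx by age: 0, 0.93, 0.38, 0.25, 0.051
R0 = Σ lx·mx = 1.611 → 1.611

1.611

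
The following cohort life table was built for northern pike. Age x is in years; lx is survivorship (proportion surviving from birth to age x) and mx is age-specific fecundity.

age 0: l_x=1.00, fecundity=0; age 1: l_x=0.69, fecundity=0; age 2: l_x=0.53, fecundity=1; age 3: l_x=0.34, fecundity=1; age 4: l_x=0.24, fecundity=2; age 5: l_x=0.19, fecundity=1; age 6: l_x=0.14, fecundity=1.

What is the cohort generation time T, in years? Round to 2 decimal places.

lx·mx: 0, 0, 0.53, 0.34, 0.48, 0.19, 0.14 → R0 = 1.68
x·lx·mx: 0, 0, 1.06, 1.02, 1.92, 0.95, 0.84 → Σ = 5.79
T = 5.79 / 1.68 = 3.446429… → 3.45

3.45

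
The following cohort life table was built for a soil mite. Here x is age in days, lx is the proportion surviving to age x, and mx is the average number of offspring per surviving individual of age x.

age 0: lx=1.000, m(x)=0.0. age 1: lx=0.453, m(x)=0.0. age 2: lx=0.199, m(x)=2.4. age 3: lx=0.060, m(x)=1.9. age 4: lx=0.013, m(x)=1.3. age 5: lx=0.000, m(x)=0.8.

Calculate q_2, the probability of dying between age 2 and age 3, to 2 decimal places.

0.70

q_2 = (l_2 − l_3) / l_2 = (0.199 − 0.06) / 0.199
     = 0.139 / 0.199 = 0.698492… → 0.70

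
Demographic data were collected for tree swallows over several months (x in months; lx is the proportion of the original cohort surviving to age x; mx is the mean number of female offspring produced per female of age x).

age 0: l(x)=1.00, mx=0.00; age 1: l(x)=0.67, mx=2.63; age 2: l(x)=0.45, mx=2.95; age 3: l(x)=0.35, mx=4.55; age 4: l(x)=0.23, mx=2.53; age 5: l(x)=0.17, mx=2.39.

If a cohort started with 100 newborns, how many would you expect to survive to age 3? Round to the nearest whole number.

35

Expected survivors = N0 · l_3 = 100 × 0.35 = 35 → 35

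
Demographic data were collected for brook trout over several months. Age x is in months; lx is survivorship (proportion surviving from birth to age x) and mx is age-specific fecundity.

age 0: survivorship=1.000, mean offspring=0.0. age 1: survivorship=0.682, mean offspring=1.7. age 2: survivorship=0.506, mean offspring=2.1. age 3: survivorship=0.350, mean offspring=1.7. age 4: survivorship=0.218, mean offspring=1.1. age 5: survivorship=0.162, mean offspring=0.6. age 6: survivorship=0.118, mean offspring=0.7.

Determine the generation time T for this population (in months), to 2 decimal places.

lx·mx: 0, 1.1594, 1.0626, 0.595, 0.2398, 0.0972, 0.0826 → R0 = 3.2366
x·lx·mx: 0, 1.1594, 2.1252, 1.785, 0.9592, 0.486, 0.4956 → Σ = 7.0104
T = 7.0104 / 3.2366 = 2.165977… → 2.17

2.17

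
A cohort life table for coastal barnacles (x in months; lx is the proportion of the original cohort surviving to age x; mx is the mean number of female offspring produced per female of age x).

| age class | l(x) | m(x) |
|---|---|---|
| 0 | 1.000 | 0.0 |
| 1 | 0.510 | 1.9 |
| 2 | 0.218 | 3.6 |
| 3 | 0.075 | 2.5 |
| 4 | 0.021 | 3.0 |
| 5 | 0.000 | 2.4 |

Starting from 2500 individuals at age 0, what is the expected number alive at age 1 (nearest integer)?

Expected survivors = N0 · l_1 = 2500 × 0.510 = 1275 → 1275

1275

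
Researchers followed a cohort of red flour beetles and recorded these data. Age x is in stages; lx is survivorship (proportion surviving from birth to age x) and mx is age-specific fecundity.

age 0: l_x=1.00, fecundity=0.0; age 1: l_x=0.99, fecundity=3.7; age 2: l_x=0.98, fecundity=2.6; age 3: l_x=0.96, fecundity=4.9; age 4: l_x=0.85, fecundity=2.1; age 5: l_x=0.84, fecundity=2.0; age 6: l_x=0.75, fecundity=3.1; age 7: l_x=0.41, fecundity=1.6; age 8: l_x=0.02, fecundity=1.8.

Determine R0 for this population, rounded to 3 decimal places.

lx·mx by age: 0, 3.663, 2.548, 4.704, 1.785, 1.68, 2.325, 0.656, 0.036
R0 = Σ lx·mx = 17.397 → 17.397

17.397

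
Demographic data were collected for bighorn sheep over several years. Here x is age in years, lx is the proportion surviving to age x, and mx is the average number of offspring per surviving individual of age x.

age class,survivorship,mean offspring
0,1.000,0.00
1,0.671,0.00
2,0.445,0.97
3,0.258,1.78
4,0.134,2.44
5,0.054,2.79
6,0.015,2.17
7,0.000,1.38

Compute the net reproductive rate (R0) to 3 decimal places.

lx·mx by age: 0, 0, 0.43165, 0.45924, 0.32696, 0.15066, 0.03255, 0
R0 = Σ lx·mx = 1.40106 → 1.401

1.401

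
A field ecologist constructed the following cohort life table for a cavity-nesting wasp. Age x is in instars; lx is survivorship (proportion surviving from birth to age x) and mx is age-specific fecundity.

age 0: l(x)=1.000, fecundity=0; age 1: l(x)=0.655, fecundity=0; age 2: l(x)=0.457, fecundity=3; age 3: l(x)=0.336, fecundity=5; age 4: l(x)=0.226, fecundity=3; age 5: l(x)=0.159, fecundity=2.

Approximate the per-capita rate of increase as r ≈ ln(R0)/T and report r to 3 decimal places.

R0 = Σ lx·mx = 0 + 0 + 1.371 + 1.68 + 0.678 + 0.318 = 4.047
Σ x·lx·mx = 12.084; T = 12.084/4.047 = 2.98592…
r ≈ ln(R0)/T = ln(4.047)/2.98592… = 0.46819… → 0.468

0.468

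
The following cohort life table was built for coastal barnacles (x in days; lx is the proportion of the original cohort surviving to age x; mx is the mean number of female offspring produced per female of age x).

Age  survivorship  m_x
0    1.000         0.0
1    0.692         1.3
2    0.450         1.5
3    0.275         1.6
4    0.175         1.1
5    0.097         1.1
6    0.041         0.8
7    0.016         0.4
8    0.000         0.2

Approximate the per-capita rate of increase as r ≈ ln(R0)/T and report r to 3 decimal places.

R0 = Σ lx·mx = 0 + 0.8996 + 0.675 + 0.44 + 0.1925 + 0.1067 + 0.0328 + 0.0064 + 0 = 2.353
Σ x·lx·mx = 5.1147; T = 5.1147/2.353 = 2.17369…
r ≈ ln(R0)/T = ln(2.353)/2.17369… = 0.39366… → 0.394

0.394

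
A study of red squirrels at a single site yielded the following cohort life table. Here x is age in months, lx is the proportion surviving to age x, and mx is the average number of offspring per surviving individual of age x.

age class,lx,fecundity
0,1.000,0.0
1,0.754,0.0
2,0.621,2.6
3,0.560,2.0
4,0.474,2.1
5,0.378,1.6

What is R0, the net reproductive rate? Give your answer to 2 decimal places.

4.33

lx·mx by age: 0, 0, 1.6146, 1.12, 0.9954, 0.6048
R0 = Σ lx·mx = 4.3348 → 4.33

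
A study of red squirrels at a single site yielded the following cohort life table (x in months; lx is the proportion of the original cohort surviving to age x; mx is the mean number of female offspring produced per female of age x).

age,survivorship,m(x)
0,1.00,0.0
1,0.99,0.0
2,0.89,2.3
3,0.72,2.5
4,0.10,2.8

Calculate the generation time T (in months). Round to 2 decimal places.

lx·mx: 0, 0, 2.047, 1.8, 0.28 → R0 = 4.127
x·lx·mx: 0, 0, 4.094, 5.4, 1.12 → Σ = 10.614
T = 10.614 / 4.127 = 2.571844… → 2.57

2.57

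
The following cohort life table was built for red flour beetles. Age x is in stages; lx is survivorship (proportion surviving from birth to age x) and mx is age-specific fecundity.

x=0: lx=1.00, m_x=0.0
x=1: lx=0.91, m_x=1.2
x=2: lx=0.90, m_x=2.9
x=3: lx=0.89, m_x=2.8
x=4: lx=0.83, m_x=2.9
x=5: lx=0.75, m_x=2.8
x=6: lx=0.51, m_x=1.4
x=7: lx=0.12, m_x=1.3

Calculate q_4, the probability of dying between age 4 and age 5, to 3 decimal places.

q_4 = (l_4 − l_5) / l_4 = (0.83 − 0.75) / 0.83
     = 0.08 / 0.83 = 0.096386… → 0.096

0.096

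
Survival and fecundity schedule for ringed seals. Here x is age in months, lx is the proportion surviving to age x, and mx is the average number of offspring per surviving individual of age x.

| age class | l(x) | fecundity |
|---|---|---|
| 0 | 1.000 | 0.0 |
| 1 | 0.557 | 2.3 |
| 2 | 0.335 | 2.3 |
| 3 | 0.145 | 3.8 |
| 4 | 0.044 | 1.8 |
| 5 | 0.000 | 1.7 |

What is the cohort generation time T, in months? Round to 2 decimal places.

1.79

lx·mx: 0, 1.2811, 0.7705, 0.551, 0.0792, 0 → R0 = 2.6818
x·lx·mx: 0, 1.2811, 1.541, 1.653, 0.3168, 0 → Σ = 4.7919
T = 4.7919 / 2.6818 = 1.786822… → 1.79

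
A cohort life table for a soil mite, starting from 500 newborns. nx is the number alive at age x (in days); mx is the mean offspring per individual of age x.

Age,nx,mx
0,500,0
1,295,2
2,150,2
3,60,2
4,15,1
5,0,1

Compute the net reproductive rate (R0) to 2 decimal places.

lx = nx/n0 = nx/500: 1, 0.59, 0.3, 0.12, 0.03, 0
lx·mx by age: 0, 1.18, 0.6, 0.24, 0.03, 0
R0 = Σ lx·mx = 2.05 → 2.05

2.05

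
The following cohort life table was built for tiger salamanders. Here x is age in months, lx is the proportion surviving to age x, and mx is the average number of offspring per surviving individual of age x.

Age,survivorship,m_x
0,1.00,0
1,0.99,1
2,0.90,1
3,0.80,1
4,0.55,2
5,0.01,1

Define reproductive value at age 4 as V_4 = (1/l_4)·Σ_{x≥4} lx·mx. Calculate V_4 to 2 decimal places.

2.02

lx·mx for x ≥ 4: 1.1, 0.01 → sum = 1.11
V_4 = 1.11 / l_4 = 1.11 / 0.55 = 2.018182… → 2.02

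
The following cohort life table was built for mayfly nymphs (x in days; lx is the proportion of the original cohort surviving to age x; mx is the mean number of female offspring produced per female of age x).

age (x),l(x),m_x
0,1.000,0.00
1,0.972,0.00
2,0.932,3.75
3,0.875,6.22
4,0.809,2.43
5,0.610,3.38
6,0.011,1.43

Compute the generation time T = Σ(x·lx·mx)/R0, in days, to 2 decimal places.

3.20

lx·mx: 0, 0, 3.495, 5.4425, 1.96587, 2.0618, 0.01573 → R0 = 12.9809
x·lx·mx: 0, 0, 6.99, 16.3275, 7.86348, 10.309, 0.09438 → Σ = 41.58436
T = 41.58436 / 12.9809 = 3.203504… → 3.20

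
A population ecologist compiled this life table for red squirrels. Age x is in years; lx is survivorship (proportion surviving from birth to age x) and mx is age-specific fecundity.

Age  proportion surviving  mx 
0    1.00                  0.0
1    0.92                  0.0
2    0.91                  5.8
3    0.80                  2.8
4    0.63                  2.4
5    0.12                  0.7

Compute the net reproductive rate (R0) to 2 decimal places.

9.11

lx·mx by age: 0, 0, 5.278, 2.24, 1.512, 0.084
R0 = Σ lx·mx = 9.114 → 9.11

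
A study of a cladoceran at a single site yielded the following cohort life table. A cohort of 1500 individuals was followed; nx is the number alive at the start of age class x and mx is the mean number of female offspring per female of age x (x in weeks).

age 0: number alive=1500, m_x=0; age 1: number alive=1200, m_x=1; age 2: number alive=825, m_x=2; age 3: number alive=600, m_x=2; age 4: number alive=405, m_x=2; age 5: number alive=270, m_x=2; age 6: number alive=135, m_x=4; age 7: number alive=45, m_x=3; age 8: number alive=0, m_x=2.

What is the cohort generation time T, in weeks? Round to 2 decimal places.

3.00

lx = nx/n0 = nx/1500: 1, 0.8, 0.55, 0.4, 0.27, 0.18, 0.09, 0.03, 0
lx·mx: 0, 0.8, 1.1, 0.8, 0.54, 0.36, 0.36, 0.09, 0 → R0 = 4.05
x·lx·mx: 0, 0.8, 2.2, 2.4, 2.16, 1.8, 2.16, 0.63, 0 → Σ = 12.15
T = 12.15 / 4.05 = 3 → 3.00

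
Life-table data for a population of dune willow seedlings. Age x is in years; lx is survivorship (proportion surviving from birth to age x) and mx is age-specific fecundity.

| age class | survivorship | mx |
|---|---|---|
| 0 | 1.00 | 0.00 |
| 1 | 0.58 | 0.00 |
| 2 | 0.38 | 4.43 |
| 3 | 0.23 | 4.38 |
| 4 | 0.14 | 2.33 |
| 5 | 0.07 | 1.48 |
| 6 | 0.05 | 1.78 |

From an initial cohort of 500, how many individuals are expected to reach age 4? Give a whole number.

Expected survivors = N0 · l_4 = 500 × 0.14 = 70 → 70

70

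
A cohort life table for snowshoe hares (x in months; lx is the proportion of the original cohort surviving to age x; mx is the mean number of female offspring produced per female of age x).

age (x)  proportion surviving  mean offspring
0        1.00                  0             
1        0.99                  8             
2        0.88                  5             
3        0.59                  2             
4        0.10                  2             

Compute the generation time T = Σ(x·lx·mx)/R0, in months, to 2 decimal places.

lx·mx: 0, 7.92, 4.4, 1.18, 0.2 → R0 = 13.7
x·lx·mx: 0, 7.92, 8.8, 3.54, 0.8 → Σ = 21.06
T = 21.06 / 13.7 = 1.537226… → 1.54

1.54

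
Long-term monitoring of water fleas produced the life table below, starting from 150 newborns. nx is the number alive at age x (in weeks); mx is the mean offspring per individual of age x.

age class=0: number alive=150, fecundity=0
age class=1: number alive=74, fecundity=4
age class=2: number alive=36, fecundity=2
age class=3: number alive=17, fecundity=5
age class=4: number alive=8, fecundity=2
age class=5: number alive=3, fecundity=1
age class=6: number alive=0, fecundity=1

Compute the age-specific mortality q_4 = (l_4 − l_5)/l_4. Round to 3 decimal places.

0.625

lx = nx/n0 = nx/150: 1, 0.49333…, 0.24, 0.11333…, 0.05333…, 0.02, 0
q_4 = (l_4 − l_5) / l_4 = (0.053333… − 0.02) / 0.053333…
     = 0.033333… / 0.053333… = 0.625… → 0.625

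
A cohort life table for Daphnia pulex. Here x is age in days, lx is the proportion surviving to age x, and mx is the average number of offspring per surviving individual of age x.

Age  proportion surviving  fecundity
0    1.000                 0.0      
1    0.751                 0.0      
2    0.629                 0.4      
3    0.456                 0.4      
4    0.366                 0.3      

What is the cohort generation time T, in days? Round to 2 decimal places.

2.74

lx·mx: 0, 0, 0.2516, 0.1824, 0.1098 → R0 = 0.5438
x·lx·mx: 0, 0, 0.5032, 0.5472, 0.4392 → Σ = 1.4896
T = 1.4896 / 0.5438 = 2.739242… → 2.74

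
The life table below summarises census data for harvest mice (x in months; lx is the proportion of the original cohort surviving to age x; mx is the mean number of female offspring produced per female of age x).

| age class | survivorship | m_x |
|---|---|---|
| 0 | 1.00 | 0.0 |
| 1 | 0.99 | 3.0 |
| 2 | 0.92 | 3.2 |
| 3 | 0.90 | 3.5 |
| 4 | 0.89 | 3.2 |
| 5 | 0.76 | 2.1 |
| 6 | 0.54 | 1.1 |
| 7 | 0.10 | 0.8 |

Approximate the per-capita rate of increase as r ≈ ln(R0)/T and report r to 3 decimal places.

0.900

R0 = Σ lx·mx = 0 + 2.97 + 2.944 + 3.15 + 2.848 + 1.596 + 0.594 + 0.08 = 14.182
Σ x·lx·mx = 41.804; T = 41.804/14.182 = 2.94768…
r ≈ ln(R0)/T = ln(14.182)/2.94768… = 0.89968… → 0.900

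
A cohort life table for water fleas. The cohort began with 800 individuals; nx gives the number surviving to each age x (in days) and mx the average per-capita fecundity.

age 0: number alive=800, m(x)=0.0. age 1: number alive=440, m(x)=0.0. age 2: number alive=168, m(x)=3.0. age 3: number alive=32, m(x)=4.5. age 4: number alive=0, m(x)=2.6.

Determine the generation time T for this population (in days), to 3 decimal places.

2.222

lx = nx/n0 = nx/800: 1, 0.55, 0.21, 0.04, 0
lx·mx: 0, 0, 0.63, 0.18, 0 → R0 = 0.81
x·lx·mx: 0, 0, 1.26, 0.54, 0 → Σ = 1.8
T = 1.8 / 0.81 = 2.222222… → 2.222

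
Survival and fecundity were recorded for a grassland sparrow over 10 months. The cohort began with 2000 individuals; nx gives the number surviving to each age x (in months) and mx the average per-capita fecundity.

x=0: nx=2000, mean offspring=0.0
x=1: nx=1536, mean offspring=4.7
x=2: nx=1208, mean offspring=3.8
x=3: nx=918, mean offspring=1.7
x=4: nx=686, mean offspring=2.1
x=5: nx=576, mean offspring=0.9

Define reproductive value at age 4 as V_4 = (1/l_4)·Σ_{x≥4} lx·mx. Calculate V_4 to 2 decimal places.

lx = nx/n0 = nx/2000: 1, 0.768, 0.604, 0.459, 0.343, 0.288
lx·mx for x ≥ 4: 0.7203, 0.2592 → sum = 0.9795
V_4 = 0.9795 / l_4 = 0.9795 / 0.343 = 2.855685… → 2.86

2.86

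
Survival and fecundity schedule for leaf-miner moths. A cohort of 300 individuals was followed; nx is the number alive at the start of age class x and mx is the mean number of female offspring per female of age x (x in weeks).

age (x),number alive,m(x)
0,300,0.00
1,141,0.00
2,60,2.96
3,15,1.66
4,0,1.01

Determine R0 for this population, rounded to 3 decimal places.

0.675

lx = nx/n0 = nx/300: 1, 0.47, 0.2, 0.05, 0
lx·mx by age: 0, 0, 0.592, 0.083, 0
R0 = Σ lx·mx = 0.675 → 0.675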